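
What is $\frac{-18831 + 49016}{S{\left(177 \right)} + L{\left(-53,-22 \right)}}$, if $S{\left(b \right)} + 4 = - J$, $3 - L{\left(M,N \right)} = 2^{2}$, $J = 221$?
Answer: $- \frac{30185}{226} \approx -133.56$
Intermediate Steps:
$L{\left(M,N \right)} = -1$ ($L{\left(M,N \right)} = 3 - 2^{2} = 3 - 4 = -1$)
$S{\left(b \right)} = -225$ ($S{\left(b \right)} = -4 - 221 = -225$)
$\frac{-18831 + 49016}{S{\left(177 \right)} + L{\left(-53,-22 \right)}} = \frac{-18831 + 49016}{-225 - 1} = \frac{30185}{-226} = 30185 \left(- \frac{1}{226}\right) = - \frac{30185}{226}$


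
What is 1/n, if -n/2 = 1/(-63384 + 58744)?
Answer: 2320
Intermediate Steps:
n = 1/2320 (n = -2/(-63384 + 58744) = -2/(-4640) = -2*(-1/4640) = 1/2320 ≈ 0.00043103)
1/n = 1/(1/2320) = 2320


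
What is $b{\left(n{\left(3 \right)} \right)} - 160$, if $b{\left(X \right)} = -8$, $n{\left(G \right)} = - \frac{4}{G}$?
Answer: $-168$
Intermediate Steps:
$b{\left(n{\left(3 \right)} \right)} - 160 = -8 - 160 = -168$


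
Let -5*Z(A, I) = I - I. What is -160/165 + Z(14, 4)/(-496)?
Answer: -32/33 ≈ -0.96970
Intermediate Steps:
Z(A, I) = 0 (Z(A, I) = -(I - I)/5 = -⅕*0 = 0)
-160/165 + Z(14, 4)/(-496) = -160/165 + 0/(-496) = -160*1/165 + 0*(-1/496) = -32/33 + 0 = -32/33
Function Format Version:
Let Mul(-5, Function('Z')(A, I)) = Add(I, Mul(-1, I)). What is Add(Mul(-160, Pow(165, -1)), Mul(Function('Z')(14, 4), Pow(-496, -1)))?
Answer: Rational(-32, 33) ≈ -0.96970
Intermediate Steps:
Function('Z')(A, I) = 0 (Function('Z')(A, I) = Mul(Rational(-1, 5), Add(I, Mul(-1, I))) = Mul(Rational(-1, 5), 0) = 0)
Add(Mul(-160, Pow(165, -1)), Mul(Function('Z')(14, 4), Pow(-496, -1))) = Add(Mul(-160, Pow(165, -1)), Mul(0, Pow(-496, -1))) = Add(Mul(-160, Rational(1, 165)), Mul(0, Rational(-1, 496))) = Add(Rational(-32, 33), 0) = Rational(-32, 33)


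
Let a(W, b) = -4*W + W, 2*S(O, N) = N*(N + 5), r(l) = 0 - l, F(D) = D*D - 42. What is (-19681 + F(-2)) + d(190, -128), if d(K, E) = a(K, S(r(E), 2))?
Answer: -20289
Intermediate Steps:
F(D) = -42 + D² (F(D) = D² - 42 = -42 + D²)
r(l) = -l
S(O, N) = N*(5 + N)/2 (S(O, N) = (N*(N + 5))/2 = (N*(5 + N))/2 = N*(5 + N)/2)
a(W, b) = -3*W
d(K, E) = -3*K
(-19681 + F(-2)) + d(190, -128) = (-19681 + (-42 + (-2)²)) - 3*190 = (-19681 + (-42 + 4)) - 570 = (-19681 - 38) - 570 = -19719 - 570 = -20289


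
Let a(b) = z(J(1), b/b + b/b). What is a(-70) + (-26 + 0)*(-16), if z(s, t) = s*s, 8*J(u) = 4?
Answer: 1665/4 ≈ 416.25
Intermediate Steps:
J(u) = 1/2 (J(u) = (1/8)*4 = 1/2)
z(s, t) = s**2
a(b) = 1/4 (a(b) = (1/2)**2 = 1/4)
a(-70) + (-26 + 0)*(-16) = 1/4 + (-26 + 0)*(-16) = 1/4 - 26*(-16) = 1/4 + 416 = 1665/4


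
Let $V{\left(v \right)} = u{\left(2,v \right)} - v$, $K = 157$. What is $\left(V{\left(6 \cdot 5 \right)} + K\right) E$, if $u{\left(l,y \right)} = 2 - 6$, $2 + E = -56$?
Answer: $-7134$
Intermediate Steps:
$E = -58$ ($E = -2 - 56 = -58$)
$u{\left(l,y \right)} = -4$ ($u{\left(l,y \right)} = 2 - 6 = -4$)
$V{\left(v \right)} = -4 - v$
$\left(V{\left(6 \cdot 5 \right)} + K\right) E = \left(\left(-4 - 6 \cdot 5\right) + 157\right) \left(-58\right) = \left(\left(-4 - 30\right) + 157\right) \left(-58\right) = \left(-34 + 157\right) \left(-58\right) = 123 \left(-58\right) = -7134$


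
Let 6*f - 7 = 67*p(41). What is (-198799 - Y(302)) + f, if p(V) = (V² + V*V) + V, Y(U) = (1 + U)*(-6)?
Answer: -476939/3 ≈ -1.5898e+5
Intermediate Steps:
Y(U) = -6 - 6*U
p(V) = V + 2*V² (p(V) = (V² + V²) + V = 2*V² + V = V + 2*V²)
f = 114004/3 (f = 7/6 + (67*(41*(1 + 2*41)))/6 = 7/6 + (67*(41*(1 + 82)))/6 = 7/6 + (67*(41*83))/6 = 7/6 + (67*3403)/6 = 7/6 + (⅙)*228001 = 7/6 + 228001/6 = 114004/3 ≈ 38001.)
(-198799 - Y(302)) + f = (-198799 - (-6 - 6*302)) + 114004/3 = (-198799 - (-6 - 1812)) + 114004/3 = (-198799 - 1*(-1818)) + 114004/3 = (-198799 + 1818) + 114004/3 = -196981 + 114004/3 = -476939/3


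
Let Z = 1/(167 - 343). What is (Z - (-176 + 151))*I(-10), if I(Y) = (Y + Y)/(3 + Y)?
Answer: 21995/308 ≈ 71.412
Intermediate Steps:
I(Y) = 2*Y/(3 + Y) (I(Y) = (2*Y)/(3 + Y) = 2*Y/(3 + Y))
Z = -1/176 (Z = 1/(-176) = -1/176 ≈ -0.0056818)
(Z - (-176 + 151))*I(-10) = (-1/176 - (-176 + 151))*(2*(-10)/(3 - 10)) = (-1/176 - 1*(-25))*(2*(-10)/(-7)) = (-1/176 + 25)*(2*(-10)*(-⅐)) = (4399/176)*(20/7) = 21995/308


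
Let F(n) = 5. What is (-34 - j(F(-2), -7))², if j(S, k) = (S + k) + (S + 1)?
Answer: 1444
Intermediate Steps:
j(S, k) = 1 + k + 2*S (j(S, k) = (S + k) + (1 + S) = 1 + k + 2*S)
(-34 - j(F(-2), -7))² = (-34 - (1 - 7 + 2*5))² = (-34 - (1 - 7 + 10))² = (-34 - 1*4)² = (-34 - 4)² = (-38)² = 1444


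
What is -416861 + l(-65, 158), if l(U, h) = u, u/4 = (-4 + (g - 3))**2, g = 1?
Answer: -416717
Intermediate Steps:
u = 144 (u = 4*(-4 + (1 - 3))**2 = 4*(-4 - 2)**2 = 4*(-6)**2 = 4*36 = 144)
l(U, h) = 144
-416861 + l(-65, 158) = -416861 + 144 = -416717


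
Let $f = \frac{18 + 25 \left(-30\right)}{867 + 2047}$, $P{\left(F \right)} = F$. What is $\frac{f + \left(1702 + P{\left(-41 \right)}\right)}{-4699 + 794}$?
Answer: $- \frac{2419711}{5689585} \approx -0.42529$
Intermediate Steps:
$f = - \frac{366}{1457}$ ($f = \frac{18 - 750}{2914} = \left(-732\right) \frac{1}{2914} = - \frac{366}{1457} \approx -0.2512$)
$\frac{f + \left(1702 + P{\left(-41 \right)}\right)}{-4699 + 794} = \frac{- \frac{366}{1457} + \left(1702 - 41\right)}{-4699 + 794} = \frac{- \frac{366}{1457} + 1661}{-3905} = \frac{2419711}{1457} \left(- \frac{1}{3905}\right) = - \frac{2419711}{5689585}$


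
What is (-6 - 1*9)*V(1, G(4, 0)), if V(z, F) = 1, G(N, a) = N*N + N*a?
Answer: -15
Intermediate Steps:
G(N, a) = N**2 + N*a
(-6 - 1*9)*V(1, G(4, 0)) = (-6 - 1*9)*1 = (-6 - 9)*1 = -15*1 = -15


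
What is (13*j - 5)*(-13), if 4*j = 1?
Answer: 91/4 ≈ 22.750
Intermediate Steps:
j = ¼ (j = (¼)*1 = ¼ ≈ 0.25000)
(13*j - 5)*(-13) = (13*(¼) - 5)*(-13) = (13/4 - 5)*(-13) = -7/4*(-13) = 91/4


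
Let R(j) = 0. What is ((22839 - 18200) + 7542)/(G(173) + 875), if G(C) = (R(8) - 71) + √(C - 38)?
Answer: 3264508/215427 - 12181*√15/215427 ≈ 14.935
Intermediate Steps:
G(C) = -71 + √(-38 + C) (G(C) = (0 - 71) + √(C - 38) = -71 + √(-38 + C))
((22839 - 18200) + 7542)/(G(173) + 875) = ((22839 - 18200) + 7542)/((-71 + √(-38 + 173)) + 875) = (4639 + 7542)/((-71 + √135) + 875) = 12181/((-71 + 3*√15) + 875) = 12181/(804 + 3*√15)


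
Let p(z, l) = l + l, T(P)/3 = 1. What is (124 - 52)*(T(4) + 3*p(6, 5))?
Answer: 2376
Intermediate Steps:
T(P) = 3 (T(P) = 3*1 = 3)
p(z, l) = 2*l
(124 - 52)*(T(4) + 3*p(6, 5)) = (124 - 52)*(3 + 3*(2*5)) = 72*(3 + 3*10) = 72*(3 + 30) = 72*33 = 2376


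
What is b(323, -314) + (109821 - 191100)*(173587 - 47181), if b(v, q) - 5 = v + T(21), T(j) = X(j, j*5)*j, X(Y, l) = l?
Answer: -10274150741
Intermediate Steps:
T(j) = 5*j**2 (T(j) = (j*5)*j = (5*j)*j = 5*j**2)
b(v, q) = 2210 + v (b(v, q) = 5 + (v + 5*21**2) = 5 + (v + 5*441) = 5 + (v + 2205) = 5 + (2205 + v) = 2210 + v)
b(323, -314) + (109821 - 191100)*(173587 - 47181) = (2210 + 323) + (109821 - 191100)*(173587 - 47181) = 2533 - 81279*126406 = 2533 - 10274153274 = -10274150741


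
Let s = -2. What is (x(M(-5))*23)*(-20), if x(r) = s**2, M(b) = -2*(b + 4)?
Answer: -1840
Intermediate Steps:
M(b) = -8 - 2*b (M(b) = -2*(4 + b) = -8 - 2*b)
x(r) = 4 (x(r) = (-2)**2 = 4)
(x(M(-5))*23)*(-20) = (4*23)*(-20) = 92*(-20) = -1840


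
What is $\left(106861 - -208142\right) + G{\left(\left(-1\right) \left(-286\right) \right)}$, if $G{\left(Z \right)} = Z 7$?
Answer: $317005$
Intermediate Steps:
$G{\left(Z \right)} = 7 Z$
$\left(106861 - -208142\right) + G{\left(\left(-1\right) \left(-286\right) \right)} = \left(106861 - -208142\right) + 7 \left(\left(-1\right) \left(-286\right)\right) = \left(106861 + 208142\right) + 7 \cdot 286 = 315003 + 2002 = 317005$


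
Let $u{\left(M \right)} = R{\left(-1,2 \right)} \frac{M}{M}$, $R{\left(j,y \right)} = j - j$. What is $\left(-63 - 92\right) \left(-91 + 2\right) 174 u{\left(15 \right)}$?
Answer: $0$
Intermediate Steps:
$R{\left(j,y \right)} = 0$
$u{\left(M \right)} = 0$ ($u{\left(M \right)} = 0 \frac{M}{M} = 0 \cdot 1 = 0$)
$\left(-63 - 92\right) \left(-91 + 2\right) 174 u{\left(15 \right)} = \left(-63 - 92\right) \left(-91 + 2\right) 174 \cdot 0 = \left(-155\right) \left(-89\right) 174 \cdot 0 = 13795 \cdot 174 \cdot 0 = 2400330 \cdot 0 = 0$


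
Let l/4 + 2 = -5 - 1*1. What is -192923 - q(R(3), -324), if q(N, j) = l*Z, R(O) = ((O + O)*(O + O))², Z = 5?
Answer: -192763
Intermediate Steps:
l = -32 (l = -8 + 4*(-5 - 1*1) = -8 + 4*(-5 - 1) = -8 + 4*(-6) = -8 - 24 = -32)
R(O) = 16*O⁴ (R(O) = ((2*O)*(2*O))² = (4*O²)² = 16*O⁴)
q(N, j) = -160 (q(N, j) = -32*5 = -160)
-192923 - q(R(3), -324) = -192923 - 1*(-160) = -192923 + 160 = -192763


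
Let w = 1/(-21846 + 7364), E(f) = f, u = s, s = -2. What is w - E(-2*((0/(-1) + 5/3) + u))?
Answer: -28967/43446 ≈ -0.66674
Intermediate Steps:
u = -2
w = -1/14482 (w = 1/(-14482) = -1/14482 ≈ -6.9051e-5)
w - E(-2*((0/(-1) + 5/3) + u)) = -1/14482 - (-2)*((0/(-1) + 5/3) - 2) = -1/14482 - (-2)*((0*(-1) + 5*(⅓)) - 2) = -1/14482 - (-2)*((0 + 5/3) - 2) = -1/14482 - (-2)*(5/3 - 2) = -1/14482 - (-2)*(-1)/3 = -1/14482 - 1*⅔ = -1/14482 - ⅔ = -28967/43446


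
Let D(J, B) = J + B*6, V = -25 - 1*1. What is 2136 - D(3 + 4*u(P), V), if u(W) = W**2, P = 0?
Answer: 2289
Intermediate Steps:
V = -26 (V = -25 - 1 = -26)
D(J, B) = J + 6*B
2136 - D(3 + 4*u(P), V) = 2136 - ((3 + 4*0**2) + 6*(-26)) = 2136 - ((3 + 4*0) - 156) = 2136 - ((3 + 0) - 156) = 2136 - (3 - 156) = 2136 - 1*(-153) = 2136 + 153 = 2289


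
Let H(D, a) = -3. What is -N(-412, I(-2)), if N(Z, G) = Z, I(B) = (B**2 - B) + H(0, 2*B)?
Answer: 412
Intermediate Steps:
I(B) = -3 + B**2 - B (I(B) = (B**2 - B) - 3 = -3 + B**2 - B)
-N(-412, I(-2)) = -1*(-412) = 412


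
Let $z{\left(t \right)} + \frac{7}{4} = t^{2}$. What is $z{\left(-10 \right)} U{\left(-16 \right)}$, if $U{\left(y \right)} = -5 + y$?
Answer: $- \frac{8253}{4} \approx -2063.3$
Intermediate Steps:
$z{\left(t \right)} = - \frac{7}{4} + t^{2}$
$z{\left(-10 \right)} U{\left(-16 \right)} = \left(- \frac{7}{4} + \left(-10\right)^{2}\right) \left(-5 - 16\right) = \left(- \frac{7}{4} + 100\right) \left(-21\right) = \frac{393}{4} \left(-21\right) = - \frac{8253}{4}$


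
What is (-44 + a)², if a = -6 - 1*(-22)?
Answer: 784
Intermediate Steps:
a = 16 (a = -6 + 22 = 16)
(-44 + a)² = (-44 + 16)² = (-28)² = 784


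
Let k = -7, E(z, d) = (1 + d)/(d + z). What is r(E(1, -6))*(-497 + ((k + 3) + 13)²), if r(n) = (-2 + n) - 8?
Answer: 3744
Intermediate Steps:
E(z, d) = (1 + d)/(d + z)
r(n) = -10 + n
r(E(1, -6))*(-497 + ((k + 3) + 13)²) = (-10 + (1 - 6)/(-6 + 1))*(-497 + ((-7 + 3) + 13)²) = (-10 - 5/(-5))*(-497 + (-4 + 13)²) = (-10 - ⅕*(-5))*(-497 + 9²) = (-10 + 1)*(-497 + 81) = -9*(-416) = 3744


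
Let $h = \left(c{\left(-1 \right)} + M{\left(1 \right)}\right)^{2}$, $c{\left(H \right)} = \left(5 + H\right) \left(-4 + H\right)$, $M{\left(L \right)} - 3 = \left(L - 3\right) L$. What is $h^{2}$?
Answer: $130321$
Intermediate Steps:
$M{\left(L \right)} = 3 + L \left(-3 + L\right)$ ($M{\left(L \right)} = 3 + \left(L - 3\right) L = 3 + \left(-3 + L\right) L = 3 + L \left(-3 + L\right)$)
$c{\left(H \right)} = \left(-4 + H\right) \left(5 + H\right)$
$h = 361$ ($h = \left(\left(-20 - 1 + \left(-1\right)^{2}\right) + \left(3 + 1^{2} - 3\right)\right)^{2} = \left(\left(-20 - 1 + 1\right) + \left(3 + 1 - 3\right)\right)^{2} = \left(-20 + 1\right)^{2} = \left(-19\right)^{2} = 361$)
$h^{2} = 361^{2} = 130321$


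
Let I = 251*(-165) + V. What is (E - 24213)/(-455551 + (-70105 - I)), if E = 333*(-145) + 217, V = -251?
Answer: 72281/483990 ≈ 0.14934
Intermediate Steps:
I = -41666 (I = 251*(-165) - 251 = -41415 - 251 = -41666)
E = -48068 (E = -48285 + 217 = -48068)
(E - 24213)/(-455551 + (-70105 - I)) = (-48068 - 24213)/(-455551 + (-70105 - 1*(-41666))) = -72281/(-455551 + (-70105 + 41666)) = -72281/(-455551 - 28439) = -72281/(-483990) = -72281*(-1/483990) = 72281/483990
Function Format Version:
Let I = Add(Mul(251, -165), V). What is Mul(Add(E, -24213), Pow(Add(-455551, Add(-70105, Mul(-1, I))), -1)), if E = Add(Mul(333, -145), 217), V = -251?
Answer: Rational(72281, 483990) ≈ 0.14934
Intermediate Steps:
I = -41666 (I = Add(Mul(251, -165), -251) = Add(-41415, -251) = -41666)
E = -48068 (E = Add(-48285, 217) = -48068)
Mul(Add(E, -24213), Pow(Add(-455551, Add(-70105, Mul(-1, I))), -1)) = Mul(Add(-48068, -24213), Pow(Add(-455551, Add(-70105, Mul(-1, -41666))), -1)) = Mul(-72281, Pow(Add(-455551, Add(-70105, 41666)), -1)) = Mul(-72281, Pow(Add(-455551, -28439), -1)) = Mul(-72281, Pow(-483990, -1)) = Mul(-72281, Rational(-1, 483990)) = Rational(72281, 483990)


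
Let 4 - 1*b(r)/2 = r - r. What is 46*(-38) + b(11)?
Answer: -1740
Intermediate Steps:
b(r) = 8 (b(r) = 8 - 2*(r - r) = 8 - 2*0 = 8 + 0 = 8)
46*(-38) + b(11) = 46*(-38) + 8 = -1748 + 8 = -1740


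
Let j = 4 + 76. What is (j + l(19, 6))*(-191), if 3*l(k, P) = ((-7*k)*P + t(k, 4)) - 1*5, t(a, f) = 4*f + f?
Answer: 34571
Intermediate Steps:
t(a, f) = 5*f
l(k, P) = 5 - 7*P*k/3 (l(k, P) = (((-7*k)*P + 5*4) - 1*5)/3 = ((-7*P*k + 20) - 5)/3 = ((20 - 7*P*k) - 5)/3 = (15 - 7*P*k)/3 = 5 - 7*P*k/3)
j = 80
(j + l(19, 6))*(-191) = (80 + (5 - 7/3*6*19))*(-191) = (80 + (5 - 266))*(-191) = (80 - 261)*(-191) = -181*(-191) = 34571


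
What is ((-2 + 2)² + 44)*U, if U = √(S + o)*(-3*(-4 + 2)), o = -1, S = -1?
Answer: 264*I*√2 ≈ 373.35*I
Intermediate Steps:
U = 6*I*√2 (U = √(-1 - 1)*(-3*(-4 + 2)) = √(-2)*(-3*(-2)) = (I*√2)*6 = 6*I*√2 ≈ 8.4853*I)
((-2 + 2)² + 44)*U = ((-2 + 2)² + 44)*(6*I*√2) = (0² + 44)*(6*I*√2) = (0 + 44)*(6*I*√2) = 44*(6*I*√2) = 264*I*√2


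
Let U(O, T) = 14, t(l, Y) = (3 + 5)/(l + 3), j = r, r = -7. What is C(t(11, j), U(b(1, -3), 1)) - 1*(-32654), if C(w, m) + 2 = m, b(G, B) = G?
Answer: 32666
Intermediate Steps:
j = -7
t(l, Y) = 8/(3 + l)
C(w, m) = -2 + m
C(t(11, j), U(b(1, -3), 1)) - 1*(-32654) = (-2 + 14) - 1*(-32654) = 12 + 32654 = 32666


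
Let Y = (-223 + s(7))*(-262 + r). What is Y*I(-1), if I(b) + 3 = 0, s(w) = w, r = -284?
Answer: -353808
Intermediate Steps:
Y = 117936 (Y = (-223 + 7)*(-262 - 284) = -216*(-546) = 117936)
I(b) = -3 (I(b) = -3 + 0 = -3)
Y*I(-1) = 117936*(-3) = -353808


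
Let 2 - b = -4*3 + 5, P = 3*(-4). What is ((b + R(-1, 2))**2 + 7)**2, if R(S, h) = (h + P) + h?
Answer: 64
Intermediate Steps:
P = -12
R(S, h) = -12 + 2*h (R(S, h) = (h - 12) + h = (-12 + h) + h = -12 + 2*h)
b = 9 (b = 2 - (-4*3 + 5) = 2 - (-12 + 5) = 2 - 1*(-7) = 2 + 7 = 9)
((b + R(-1, 2))**2 + 7)**2 = ((9 + (-12 + 2*2))**2 + 7)**2 = ((9 + (-12 + 4))**2 + 7)**2 = ((9 - 8)**2 + 7)**2 = (1**2 + 7)**2 = (1 + 7)**2 = 8**2 = 64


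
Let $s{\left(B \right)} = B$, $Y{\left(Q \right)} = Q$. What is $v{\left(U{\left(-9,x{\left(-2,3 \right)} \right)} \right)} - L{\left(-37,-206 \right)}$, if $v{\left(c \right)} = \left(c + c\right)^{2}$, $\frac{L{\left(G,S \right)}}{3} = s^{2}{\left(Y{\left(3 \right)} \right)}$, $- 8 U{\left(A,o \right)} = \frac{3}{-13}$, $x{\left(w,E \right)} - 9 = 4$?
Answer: $- \frac{72999}{2704} \approx -26.997$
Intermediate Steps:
$x{\left(w,E \right)} = 13$ ($x{\left(w,E \right)} = 9 + 4 = 13$)
$U{\left(A,o \right)} = \frac{3}{104}$ ($U{\left(A,o \right)} = - \frac{3 \frac{1}{-13}}{8} = - \frac{3 \left(- \frac{1}{13}\right)}{8} = \left(- \frac{1}{8}\right) \left(- \frac{3}{13}\right) = \frac{3}{104}$)
$L{\left(G,S \right)} = 27$ ($L{\left(G,S \right)} = 3 \cdot 3^{2} = 3 \cdot 9 = 27$)
$v{\left(c \right)} = 4 c^{2}$ ($v{\left(c \right)} = \left(2 c\right)^{2} = 4 c^{2}$)
$v{\left(U{\left(-9,x{\left(-2,3 \right)} \right)} \right)} - L{\left(-37,-206 \right)} = 4 \left(\frac{3}{104}\right)^{2} - 27 = 4 \cdot \frac{9}{10816} - 27 = \frac{9}{2704} - 27 = - \frac{72999}{2704}$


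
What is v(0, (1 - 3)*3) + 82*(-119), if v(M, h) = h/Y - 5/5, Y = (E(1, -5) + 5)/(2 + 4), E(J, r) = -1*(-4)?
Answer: -9763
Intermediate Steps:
E(J, r) = 4
Y = 3/2 (Y = (4 + 5)/(2 + 4) = 9/6 = 9*(⅙) = 3/2 ≈ 1.5000)
v(M, h) = -1 + 2*h/3 (v(M, h) = h/(3/2) - 5/5 = h*(⅔) - 5*⅕ = 2*h/3 - 1 = -1 + 2*h/3)
v(0, (1 - 3)*3) + 82*(-119) = (-1 + 2*((1 - 3)*3)/3) + 82*(-119) = (-1 + 2*(-2*3)/3) - 9758 = (-1 + (⅔)*(-6)) - 9758 = (-1 - 4) - 9758 = -5 - 9758 = -9763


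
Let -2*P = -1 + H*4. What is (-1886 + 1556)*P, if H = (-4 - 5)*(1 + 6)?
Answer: -41745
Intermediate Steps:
H = -63 (H = -9*7 = -63)
P = 253/2 (P = -(-1 - 63*4)/2 = -(-1 - 252)/2 = -½*(-253) = 253/2 ≈ 126.50)
(-1886 + 1556)*P = (-1886 + 1556)*(253/2) = -330*253/2 = -41745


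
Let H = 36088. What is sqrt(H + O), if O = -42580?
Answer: 2*I*sqrt(1623) ≈ 80.573*I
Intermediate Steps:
sqrt(H + O) = sqrt(36088 - 42580) = sqrt(-6492) = 2*I*sqrt(1623)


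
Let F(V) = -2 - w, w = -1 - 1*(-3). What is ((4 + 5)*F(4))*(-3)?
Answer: 108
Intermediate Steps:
w = 2 (w = -1 + 3 = 2)
F(V) = -4 (F(V) = -2 - 1*2 = -2 - 2 = -4)
((4 + 5)*F(4))*(-3) = ((4 + 5)*(-4))*(-3) = (9*(-4))*(-3) = -36*(-3) = 108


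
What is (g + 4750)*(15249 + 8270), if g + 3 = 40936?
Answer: 1074418477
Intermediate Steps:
g = 40933 (g = -3 + 40936 = 40933)
(g + 4750)*(15249 + 8270) = (40933 + 4750)*(15249 + 8270) = 45683*23519 = 1074418477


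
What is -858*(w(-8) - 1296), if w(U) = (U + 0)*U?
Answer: 1057056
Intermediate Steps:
w(U) = U**2 (w(U) = U*U = U**2)
-858*(w(-8) - 1296) = -858*((-8)**2 - 1296) = -858*(64 - 1296) = -858*(-1232) = 1057056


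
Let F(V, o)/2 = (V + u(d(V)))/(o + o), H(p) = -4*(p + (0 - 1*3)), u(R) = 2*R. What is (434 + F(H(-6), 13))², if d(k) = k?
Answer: 33062500/169 ≈ 1.9564e+5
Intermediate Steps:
H(p) = 12 - 4*p (H(p) = -4*(p + (0 - 3)) = -4*(p - 3) = -4*(-3 + p) = 12 - 4*p)
F(V, o) = 3*V/o (F(V, o) = 2*((V + 2*V)/(o + o)) = 2*((3*V)/((2*o))) = 2*((3*V)*(1/(2*o))) = 2*(3*V/(2*o)) = 3*V/o)
(434 + F(H(-6), 13))² = (434 + 3*(12 - 4*(-6))/13)² = (434 + 3*(12 + 24)*(1/13))² = (434 + 3*36*(1/13))² = (434 + 108/13)² = (5750/13)² = 33062500/169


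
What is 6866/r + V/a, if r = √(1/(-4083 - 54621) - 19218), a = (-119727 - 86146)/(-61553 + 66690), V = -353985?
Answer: 1818420945/205873 - 27464*I*√4139268472437/1128173473 ≈ 8832.7 - 49.528*I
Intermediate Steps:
a = -205873/5137 ≈ -40.076
r = I*√4139268472437/14676 (r = √(1/(-58704) - 19218) = √(-1/58704 - 19218) = √(-1128173473/58704) = I*√4139268472437/14676 ≈ 138.63*I)
6866/r + V/a = 6866/((I*√4139268472437/14676)) - 353985/(-205873/5137) = 6866*(-4*I*√4139268472437/1128173473) - 353985*(-5137/205873) = -27464*I*√4139268472437/1128173473 + 1818420945/205873 = 1818420945/205873 - 27464*I*√4139268472437/1128173473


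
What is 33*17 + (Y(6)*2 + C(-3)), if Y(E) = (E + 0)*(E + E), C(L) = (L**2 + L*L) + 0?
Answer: 723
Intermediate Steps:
C(L) = 2*L**2 (C(L) = (L**2 + L**2) + 0 = 2*L**2 + 0 = 2*L**2)
Y(E) = 2*E**2 (Y(E) = E*(2*E) = 2*E**2)
33*17 + (Y(6)*2 + C(-3)) = 33*17 + ((2*6**2)*2 + 2*(-3)**2) = 561 + ((2*36)*2 + 2*9) = 561 + (72*2 + 18) = 561 + (144 + 18) = 561 + 162 = 723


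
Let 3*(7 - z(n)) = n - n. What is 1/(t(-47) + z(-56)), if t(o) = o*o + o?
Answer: 1/2169 ≈ 0.00046104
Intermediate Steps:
z(n) = 7 (z(n) = 7 - (n - n)/3 = 7 - ⅓*0 = 7 + 0 = 7)
t(o) = o + o² (t(o) = o² + o = o + o²)
1/(t(-47) + z(-56)) = 1/(-47*(1 - 47) + 7) = 1/(-47*(-46) + 7) = 1/(2162 + 7) = 1/2169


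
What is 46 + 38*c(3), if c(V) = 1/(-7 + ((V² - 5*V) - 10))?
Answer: 1020/23 ≈ 44.348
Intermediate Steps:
c(V) = 1/(-17 + V² - 5*V) (c(V) = 1/(-7 + (-10 + V² - 5*V)) = 1/(-17 + V² - 5*V))
46 + 38*c(3) = 46 + 38/(-17 + 3² - 5*3) = 46 + 38/(-17 + 9 - 15) = 46 + 38/(-23) = 46 + 38*(-1/23) = 46 - 38/23 = 1020/23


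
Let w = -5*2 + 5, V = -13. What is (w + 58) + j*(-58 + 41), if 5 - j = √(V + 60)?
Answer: -32 + 17*√47 ≈ 84.546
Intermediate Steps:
w = -5 (w = -10 + 5 = -5)
j = 5 - √47 (j = 5 - √(-13 + 60) = 5 - √47 ≈ -1.8557)
(w + 58) + j*(-58 + 41) = (-5 + 58) + (5 - √47)*(-58 + 41) = 53 + (5 - √47)*(-17) = 53 + (-85 + 17*√47) = -32 + 17*√47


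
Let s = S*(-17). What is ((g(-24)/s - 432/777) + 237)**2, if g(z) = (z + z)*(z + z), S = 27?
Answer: 9344545903225/174477681 ≈ 53557.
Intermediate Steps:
g(z) = 4*z**2 (g(z) = (2*z)*(2*z) = 4*z**2)
s = -459 (s = 27*(-17) = -459)
((g(-24)/s - 432/777) + 237)**2 = (((4*(-24)**2)/(-459) - 432/777) + 237)**2 = (((4*576)*(-1/459) - 432*1/777) + 237)**2 = ((2304*(-1/459) - 144/259) + 237)**2 = ((-256/51 - 144/259) + 237)**2 = (-73648/13209 + 237)**2 = (3056885/13209)**2 = 9344545903225/174477681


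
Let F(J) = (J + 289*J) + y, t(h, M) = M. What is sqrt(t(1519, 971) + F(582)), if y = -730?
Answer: sqrt(169021) ≈ 411.12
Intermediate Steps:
F(J) = -730 + 290*J (F(J) = (J + 289*J) - 730 = 290*J - 730 = -730 + 290*J)
sqrt(t(1519, 971) + F(582)) = sqrt(971 + (-730 + 290*582)) = sqrt(971 + (-730 + 168780)) = sqrt(971 + 168050) = sqrt(169021)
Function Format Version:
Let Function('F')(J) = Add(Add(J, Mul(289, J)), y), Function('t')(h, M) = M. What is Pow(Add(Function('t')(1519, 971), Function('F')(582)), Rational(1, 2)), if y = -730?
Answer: Pow(169021, Rational(1, 2)) ≈ 411.12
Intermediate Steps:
Function('F')(J) = Add(-730, Mul(290, J)) (Function('F')(J) = Add(Add(J, Mul(289, J)), -730) = Add(Mul(290, J), -730) = Add(-730, Mul(290, J)))
Pow(Add(Function('t')(1519, 971), Function('F')(582)), Rational(1, 2)) = Pow(Add(971, Add(-730, Mul(290, 582))), Rational(1, 2)) = Pow(Add(971, Add(-730, 168780)), Rational(1, 2)) = Pow(Add(971, 168050), Rational(1, 2)) = Pow(169021, Rational(1, 2))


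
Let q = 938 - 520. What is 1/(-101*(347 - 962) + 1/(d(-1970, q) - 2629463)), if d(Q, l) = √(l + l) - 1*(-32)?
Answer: 107364339271939236/6668935933835673867499 + √209/13337871867671347734998 ≈ 1.6099e-5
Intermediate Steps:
q = 418
d(Q, l) = 32 + √2*√l (d(Q, l) = √(2*l) + 32 = √2*√l + 32 = 32 + √2*√l)
1/(-101*(347 - 962) + 1/(d(-1970, q) - 2629463)) = 1/(-101*(347 - 962) + 1/((32 + √2*√418) - 2629463)) = 1/(-101*(-615) + 1/((32 + 2*√209) - 2629463)) = 1/(62115 + 1/(-2629431 + 2*√209))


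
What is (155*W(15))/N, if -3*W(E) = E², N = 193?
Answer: -11625/193 ≈ -60.233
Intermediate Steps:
W(E) = -E²/3
(155*W(15))/N = (155*(-⅓*15²))/193 = (155*(-⅓*225))*(1/193) = (155*(-75))*(1/193) = -11625*1/193 = -11625/193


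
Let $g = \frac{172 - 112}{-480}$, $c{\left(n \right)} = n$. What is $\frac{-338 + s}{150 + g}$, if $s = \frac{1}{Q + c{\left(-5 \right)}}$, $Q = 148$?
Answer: $- \frac{386664}{171457} \approx -2.2552$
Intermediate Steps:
$g = - \frac{1}{8}$ ($g = \left(172 - 112\right) \left(- \frac{1}{480}\right) = 60 \left(- \frac{1}{480}\right) = - \frac{1}{8} \approx -0.125$)
$s = \frac{1}{143}$ ($s = \frac{1}{148 - 5} = \frac{1}{143} \approx 0.006993$)
$\frac{-338 + s}{150 + g} = \frac{-338 + \frac{1}{143}}{150 - \frac{1}{8}} = - \frac{48333}{143 \cdot \frac{1199}{8}} = \left(- \frac{48333}{143}\right) \frac{8}{1199} = - \frac{386664}{171457}$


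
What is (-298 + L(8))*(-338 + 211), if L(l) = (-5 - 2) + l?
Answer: 37719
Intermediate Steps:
L(l) = -7 + l
(-298 + L(8))*(-338 + 211) = (-298 + (-7 + 8))*(-338 + 211) = (-298 + 1)*(-127) = -297*(-127) = 37719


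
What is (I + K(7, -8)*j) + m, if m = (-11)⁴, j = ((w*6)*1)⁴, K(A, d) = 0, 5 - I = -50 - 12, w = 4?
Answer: 14708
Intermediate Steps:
I = 67 (I = 5 - (-50 - 12) = 5 - 1*(-62) = 5 + 62 = 67)
j = 331776 (j = ((4*6)*1)⁴ = (24*1)⁴ = 24⁴ = 331776)
m = 14641
(I + K(7, -8)*j) + m = (67 + 0*331776) + 14641 = (67 + 0) + 14641 = 67 + 14641 = 14708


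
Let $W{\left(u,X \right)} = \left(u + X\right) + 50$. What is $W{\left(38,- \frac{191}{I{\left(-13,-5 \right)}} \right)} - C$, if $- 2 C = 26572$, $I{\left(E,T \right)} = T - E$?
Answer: $\frac{106801}{8} \approx 13350.0$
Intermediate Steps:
$W{\left(u,X \right)} = 50 + X + u$ ($W{\left(u,X \right)} = \left(X + u\right) + 50 = 50 + X + u$)
$C = -13286$ ($C = \left(- \frac{1}{2}\right) 26572 = -13286$)
$W{\left(38,- \frac{191}{I{\left(-13,-5 \right)}} \right)} - C = \left(50 - \frac{191}{-5 - -13} + 38\right) - -13286 = \left(50 - \frac{191}{-5 + 13} + 38\right) + 13286 = \left(50 - \frac{191}{8} + 38\right) + 13286 = \frac{513}{8} + 13286 = \frac{106801}{8}$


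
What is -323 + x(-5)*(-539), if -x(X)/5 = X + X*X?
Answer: 53577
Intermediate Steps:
x(X) = -5*X - 5*X**2 (x(X) = -5*(X + X*X) = -5*(X + X**2) = -5*X - 5*X**2)
-323 + x(-5)*(-539) = -323 - 5*(-5)*(1 - 5)*(-539) = -323 - 5*(-5)*(-4)*(-539) = -323 - 100*(-539) = -323 + 53900 = 53577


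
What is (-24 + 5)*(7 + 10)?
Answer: -323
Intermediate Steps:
(-24 + 5)*(7 + 10) = -19*17 = -323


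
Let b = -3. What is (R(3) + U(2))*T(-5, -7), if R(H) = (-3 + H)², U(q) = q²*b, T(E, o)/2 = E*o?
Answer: -840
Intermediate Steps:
T(E, o) = 2*E*o (T(E, o) = 2*(E*o) = 2*E*o)
U(q) = -3*q² (U(q) = q²*(-3) = -3*q²)
(R(3) + U(2))*T(-5, -7) = ((-3 + 3)² - 3*2²)*(2*(-5)*(-7)) = (0² - 3*4)*70 = (0 - 12)*70 = -12*70 = -840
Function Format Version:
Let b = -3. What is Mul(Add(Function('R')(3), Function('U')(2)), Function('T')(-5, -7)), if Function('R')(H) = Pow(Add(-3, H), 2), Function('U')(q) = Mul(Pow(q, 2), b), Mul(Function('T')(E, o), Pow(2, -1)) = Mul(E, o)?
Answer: -840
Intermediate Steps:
Function('T')(E, o) = Mul(2, E, o) (Function('T')(E, o) = Mul(2, Mul(E, o)) = Mul(2, E, o))
Function('U')(q) = Mul(-3, Pow(q, 2)) (Function('U')(q) = Mul(Pow(q, 2), -3) = Mul(-3, Pow(q, 2)))
Mul(Add(Function('R')(3), Function('U')(2)), Function('T')(-5, -7)) = Mul(Add(Pow(Add(-3, 3), 2), Mul(-3, Pow(2, 2))), Mul(2, -5, -7)) = Mul(Add(Pow(0, 2), Mul(-3, 4)), 70) = Mul(Add(0, -12), 70) = Mul(-12, 70) = -840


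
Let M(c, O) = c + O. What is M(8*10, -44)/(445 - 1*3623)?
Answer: -18/1589 ≈ -0.011328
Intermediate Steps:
M(c, O) = O + c
M(8*10, -44)/(445 - 1*3623) = (-44 + 8*10)/(445 - 1*3623) = (-44 + 80)/(445 - 3623) = 36/(-3178) = 36*(-1/3178) = -18/1589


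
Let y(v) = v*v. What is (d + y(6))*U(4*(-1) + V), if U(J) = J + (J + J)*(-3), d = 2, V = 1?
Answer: 570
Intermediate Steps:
U(J) = -5*J (U(J) = J + (2*J)*(-3) = J - 6*J = -5*J)
y(v) = v**2
(d + y(6))*U(4*(-1) + V) = (2 + 6**2)*(-5*(4*(-1) + 1)) = (2 + 36)*(-5*(-4 + 1)) = 38*(-5*(-3)) = 38*15 = 570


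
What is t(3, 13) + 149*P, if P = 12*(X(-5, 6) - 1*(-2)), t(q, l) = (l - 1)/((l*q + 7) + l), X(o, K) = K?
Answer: 843948/59 ≈ 14304.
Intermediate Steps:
t(q, l) = (-1 + l)/(7 + l + l*q) (t(q, l) = (-1 + l)/((7 + l*q) + l) = (-1 + l)/(7 + l + l*q))
P = 96 (P = 12*(6 - 1*(-2)) = 12*(6 + 2) = 12*8 = 96)
t(3, 13) + 149*P = (-1 + 13)/(7 + 13 + 13*3) + 149*96 = 12/(7 + 13 + 39) + 14304 = 12/59 + 14304 = 843948/59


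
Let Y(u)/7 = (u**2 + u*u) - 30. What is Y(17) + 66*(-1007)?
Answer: -62626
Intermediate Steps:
Y(u) = -210 + 14*u**2 (Y(u) = 7*((u**2 + u*u) - 30) = 7*((u**2 + u**2) - 30) = 7*(2*u**2 - 30) = 7*(-30 + 2*u**2) = -210 + 14*u**2)
Y(17) + 66*(-1007) = (-210 + 14*17**2) + 66*(-1007) = (-210 + 14*289) - 66462 = (-210 + 4046) - 66462 = 3836 - 66462 = -62626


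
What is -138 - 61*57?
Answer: -3615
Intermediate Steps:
-138 - 61*57 = -138 - 3477 = -3615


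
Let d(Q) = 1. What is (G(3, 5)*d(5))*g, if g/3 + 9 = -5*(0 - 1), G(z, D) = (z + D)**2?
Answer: -768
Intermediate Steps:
G(z, D) = (D + z)**2
g = -12 (g = -27 + 3*(-5*(0 - 1)) = -27 + 3*(-5*(-1)) = -27 + 3*5 = -27 + 15 = -12)
(G(3, 5)*d(5))*g = ((5 + 3)**2*1)*(-12) = (8**2*1)*(-12) = (64*1)*(-12) = 64*(-12) = -768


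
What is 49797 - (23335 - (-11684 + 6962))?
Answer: 21740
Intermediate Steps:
49797 - (23335 - (-11684 + 6962)) = 49797 - (23335 - 1*(-4722)) = 49797 - (23335 + 4722) = 49797 - 1*28057 = 49797 - 28057 = 21740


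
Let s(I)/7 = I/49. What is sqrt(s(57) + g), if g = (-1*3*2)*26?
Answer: 3*I*sqrt(805)/7 ≈ 12.16*I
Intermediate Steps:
g = -156 (g = -3*2*26 = -6*26 = -156)
s(I) = I/7 (s(I) = 7*(I/49) = I/7)
sqrt(s(57) + g) = sqrt((1/7)*57 - 156) = sqrt(57/7 - 156) = sqrt(-1035/7) = 3*I*sqrt(805)/7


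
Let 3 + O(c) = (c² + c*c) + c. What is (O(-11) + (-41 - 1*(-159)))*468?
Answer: 161928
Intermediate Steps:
O(c) = -3 + c + 2*c² (O(c) = -3 + ((c² + c*c) + c) = -3 + ((c² + c²) + c) = -3 + (2*c² + c) = -3 + (c + 2*c²) = -3 + c + 2*c²)
(O(-11) + (-41 - 1*(-159)))*468 = ((-3 - 11 + 2*(-11)²) + (-41 - 1*(-159)))*468 = ((-3 - 11 + 2*121) + (-41 + 159))*468 = ((-3 - 11 + 242) + 118)*468 = (228 + 118)*468 = 346*468 = 161928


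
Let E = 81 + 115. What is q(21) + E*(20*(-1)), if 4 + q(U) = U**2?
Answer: -3483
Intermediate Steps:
q(U) = -4 + U**2
E = 196
q(21) + E*(20*(-1)) = (-4 + 21**2) + 196*(20*(-1)) = (-4 + 441) + 196*(-20) = 437 - 3920 = -3483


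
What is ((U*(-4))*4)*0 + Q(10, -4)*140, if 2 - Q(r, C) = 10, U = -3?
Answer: -1120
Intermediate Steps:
Q(r, C) = -8 (Q(r, C) = 2 - 1*10 = 2 - 10 = -8)
((U*(-4))*4)*0 + Q(10, -4)*140 = (-3*(-4)*4)*0 - 8*140 = (12*4)*0 - 1120 = 48*0 - 1120 = 0 - 1120 = -1120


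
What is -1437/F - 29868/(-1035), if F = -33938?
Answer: 338382493/11708610 ≈ 28.900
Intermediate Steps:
-1437/F - 29868/(-1035) = -1437/(-33938) - 29868/(-1035) = -1437*(-1/33938) - 29868*(-1/1035) = 1437/33938 + 9956/345 = 338382493/11708610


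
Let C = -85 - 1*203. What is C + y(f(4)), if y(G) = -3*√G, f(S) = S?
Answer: -294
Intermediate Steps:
C = -288 (C = -85 - 203 = -288)
C + y(f(4)) = -288 - 3*√4 = -288 - 3*2 = -288 - 6 = -294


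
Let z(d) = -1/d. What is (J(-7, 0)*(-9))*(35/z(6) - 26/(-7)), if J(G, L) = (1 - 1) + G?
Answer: -12996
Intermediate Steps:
J(G, L) = G (J(G, L) = 0 + G = G)
(J(-7, 0)*(-9))*(35/z(6) - 26/(-7)) = (-7*(-9))*(35/((-1/6)) - 26/(-7)) = 63*(35/((-1*⅙)) - 26*(-⅐)) = 63*(35/(-⅙) + 26/7) = 63*(35*(-6) + 26/7) = 63*(-210 + 26/7) = 63*(-1444/7) = -12996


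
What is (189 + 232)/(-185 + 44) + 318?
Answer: 44417/141 ≈ 315.01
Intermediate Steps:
(189 + 232)/(-185 + 44) + 318 = 421/(-141) + 318 = 421*(-1/141) + 318 = -421/141 + 318 = 44417/141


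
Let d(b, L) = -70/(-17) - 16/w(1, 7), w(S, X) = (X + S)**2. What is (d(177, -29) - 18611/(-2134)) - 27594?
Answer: -2001196869/72556 ≈ -27581.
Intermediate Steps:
w(S, X) = (S + X)**2
d(b, L) = 263/68 (d(b, L) = -70/(-17) - 16/(1 + 7)**2 = -70*(-1/17) - 16/(8**2) = 70/17 - 16/64 = 70/17 - 16*1/64 = 70/17 - 1/4 = 263/68)
(d(177, -29) - 18611/(-2134)) - 27594 = (263/68 - 18611/(-2134)) - 27594 = (263/68 - 18611*(-1/2134)) - 27594 = (263/68 + 18611/2134) - 27594 = 913395/72556 - 27594 = -2001196869/72556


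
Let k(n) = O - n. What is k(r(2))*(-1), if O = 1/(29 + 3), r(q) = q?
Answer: 63/32 ≈ 1.9688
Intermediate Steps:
O = 1/32 ≈ 0.031250
k(n) = 1/32 - n
k(r(2))*(-1) = (1/32 - 1*2)*(-1) = (1/32 - 2)*(-1) = -63/32*(-1) = 63/32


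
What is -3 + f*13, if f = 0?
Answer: -3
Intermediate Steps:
-3 + f*13 = -3 + 0*13 = -3 + 0 = -3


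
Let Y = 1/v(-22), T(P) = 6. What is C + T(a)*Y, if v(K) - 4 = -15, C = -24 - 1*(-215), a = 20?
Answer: 2095/11 ≈ 190.45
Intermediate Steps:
C = 191 (C = -24 + 215 = 191)
v(K) = -11 (v(K) = 4 - 15 = -11)
Y = -1/11 (Y = 1/(-11) = -1/11 ≈ -0.090909)
C + T(a)*Y = 191 + 6*(-1/11) = 191 - 6/11 = 2095/11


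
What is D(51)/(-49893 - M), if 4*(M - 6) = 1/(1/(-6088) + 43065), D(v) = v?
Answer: -13371165669/13082505799903 ≈ -0.0010221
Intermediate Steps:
M = 1573079836/262179719 (M = 6 + 1/(4*(1/(-6088) + 43065)) = 6 + 1/(4*(-1/6088 + 43065)) = 6 + 1/(4*(262179719/6088)) = 6 + (1/4)*(6088/262179719) = 6 + 1522/262179719 = 1573079836/262179719 ≈ 6.0000)
D(51)/(-49893 - M) = 51/(-49893 - 1*1573079836/262179719) = 51/(-49893 - 1573079836/262179719) = 51/(-13082505799903/262179719) = 51*(-262179719/13082505799903) = -13371165669/13082505799903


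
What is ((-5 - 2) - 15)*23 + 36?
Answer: -470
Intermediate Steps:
((-5 - 2) - 15)*23 + 36 = (-7 - 15)*23 + 36 = -22*23 + 36 = -506 + 36 = -470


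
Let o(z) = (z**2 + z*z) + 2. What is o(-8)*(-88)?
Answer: -11440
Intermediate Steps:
o(z) = 2 + 2*z**2 (o(z) = (z**2 + z**2) + 2 = 2*z**2 + 2 = 2 + 2*z**2)
o(-8)*(-88) = (2 + 2*(-8)**2)*(-88) = (2 + 2*64)*(-88) = (2 + 128)*(-88) = 130*(-88) = -11440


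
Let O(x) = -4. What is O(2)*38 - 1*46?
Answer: -198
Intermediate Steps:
O(2)*38 - 1*46 = -4*38 - 1*46 = -152 - 46 = -198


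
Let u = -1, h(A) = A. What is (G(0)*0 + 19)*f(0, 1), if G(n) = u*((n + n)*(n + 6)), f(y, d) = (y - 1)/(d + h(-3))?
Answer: 19/2 ≈ 9.5000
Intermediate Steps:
f(y, d) = (-1 + y)/(-3 + d) (f(y, d) = (y - 1)/(d - 3) = (-1 + y)/(-3 + d))
G(n) = -2*n*(6 + n) (G(n) = -(n + n)*(n + 6) = -2*n*(6 + n))
(G(0)*0 + 19)*f(0, 1) = (-2*0*(6 + 0)*0 + 19)*((-1 + 0)/(-3 + 1)) = (-2*0*6*0 + 19)*(-1/(-2)) = (0*0 + 19)*(-½*(-1)) = (0 + 19)*(½) = 19*(½) = 19/2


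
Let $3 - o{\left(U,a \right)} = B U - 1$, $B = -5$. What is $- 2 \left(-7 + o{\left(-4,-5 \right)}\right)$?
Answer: $46$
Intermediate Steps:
$o{\left(U,a \right)} = 4 + 5 U$ ($o{\left(U,a \right)} = 3 - \left(- 5 U - 1\right) = 3 - \left(-1 - 5 U\right) = 3 + \left(1 + 5 U\right) = 4 + 5 U$)
$- 2 \left(-7 + o{\left(-4,-5 \right)}\right) = - 2 \left(-7 + \left(4 + 5 \left(-4\right)\right)\right) = - 2 \left(-7 + \left(4 - 20\right)\right) = - 2 \left(-7 - 16\right) = \left(-2\right) \left(-23\right) = 46$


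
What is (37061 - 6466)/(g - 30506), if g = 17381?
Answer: -6119/2625 ≈ -2.3310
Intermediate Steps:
(37061 - 6466)/(g - 30506) = (37061 - 6466)/(17381 - 30506) = 30595/(-13125) = 30595*(-1/13125) = -6119/2625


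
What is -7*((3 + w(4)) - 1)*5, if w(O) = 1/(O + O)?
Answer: -595/8 ≈ -74.375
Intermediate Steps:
w(O) = 1/(2*O)
-7*((3 + w(4)) - 1)*5 = -7*((3 + (½)/4) - 1)*5 = -7*((3 + (½)*(¼)) - 1)*5 = -7*((3 + ⅛) - 1)*5 = -7*(25/8 - 1)*5 = -7*17/8*5 = -119/8*5 = -595/8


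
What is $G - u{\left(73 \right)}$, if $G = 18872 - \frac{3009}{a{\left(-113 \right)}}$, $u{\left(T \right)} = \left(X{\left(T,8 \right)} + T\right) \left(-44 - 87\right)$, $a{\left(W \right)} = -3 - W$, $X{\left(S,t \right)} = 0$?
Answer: $\frac{3124841}{110} \approx 28408.0$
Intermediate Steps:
$u{\left(T \right)} = - 131 T$ ($u{\left(T \right)} = \left(0 + T\right) \left(-44 - 87\right) = T \left(-131\right) = - 131 T$)
$G = \frac{2072911}{110}$ ($G = 18872 - \frac{3009}{-3 - -113} = 18872 - \frac{3009}{-3 + 113} = 18872 - \frac{3009}{110} = \frac{2072911}{110} \approx 18845.0$)
$G - u{\left(73 \right)} = \frac{2072911}{110} - \left(-131\right) 73 = \frac{2072911}{110} - -9563 = \frac{2072911}{110} + 9563 = \frac{3124841}{110}$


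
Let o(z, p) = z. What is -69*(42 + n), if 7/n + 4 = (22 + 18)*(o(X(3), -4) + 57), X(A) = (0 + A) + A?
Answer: -7291851/2516 ≈ -2898.2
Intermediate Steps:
X(A) = 2*A (X(A) = A + A = 2*A)
n = 7/2516 (n = 7/(-4 + (22 + 18)*(2*3 + 57)) = 7/(-4 + 40*(6 + 57)) = 7/(-4 + 40*63) = 7/(-4 + 2520) = 7/2516 ≈ 0.0027822)
-69*(42 + n) = -69*(42 + 7/2516) = -69*105679/2516 = -7291851/2516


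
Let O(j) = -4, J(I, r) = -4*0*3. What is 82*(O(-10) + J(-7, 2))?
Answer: -328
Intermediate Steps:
J(I, r) = 0 (J(I, r) = 0*3 = 0)
82*(O(-10) + J(-7, 2)) = 82*(-4 + 0) = 82*(-4) = -328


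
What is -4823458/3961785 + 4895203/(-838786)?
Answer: -23439590859343/3323089793010 ≈ -7.0536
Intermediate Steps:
-4823458/3961785 + 4895203/(-838786) = -4823458*1/3961785 + 4895203*(-1/838786) = -4823458/3961785 - 4895203/838786 = -23439590859343/3323089793010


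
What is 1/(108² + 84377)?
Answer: 1/96041 ≈ 1.0412e-5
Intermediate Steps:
1/(108² + 84377) = 1/(11664 + 84377) = 1/96041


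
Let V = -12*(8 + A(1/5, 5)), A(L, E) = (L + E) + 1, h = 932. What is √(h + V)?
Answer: 4*√1190/5 ≈ 27.597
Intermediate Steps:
A(L, E) = 1 + E + L (A(L, E) = (E + L) + 1 = 1 + E + L)
V = -852/5 (V = -12*(8 + (1 + 5 + 1/5)) = -12*(8 + (1 + 5 + ⅕)) = -12*(8 + 31/5) = -12*71/5 = -852/5 ≈ -170.40)
√(h + V) = √(932 - 852/5) = √(3808/5) = 4*√1190/5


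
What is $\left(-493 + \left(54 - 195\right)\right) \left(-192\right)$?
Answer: $121728$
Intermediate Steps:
$\left(-493 + \left(54 - 195\right)\right) \left(-192\right) = \left(-493 - 141\right) \left(-192\right) = \left(-634\right) \left(-192\right) = 121728$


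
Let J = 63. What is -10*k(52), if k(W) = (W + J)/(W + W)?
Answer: -575/52 ≈ -11.058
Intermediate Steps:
k(W) = (63 + W)/(2*W) (k(W) = (W + 63)/(W + W) = (63 + W)/((2*W)) = (63 + W)*(1/(2*W)) = (63 + W)/(2*W))
-10*k(52) = -5*(63 + 52)/52 = -5*115/52 = -10*115/104 = -575/52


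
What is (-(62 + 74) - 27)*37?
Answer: -6031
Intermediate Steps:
(-(62 + 74) - 27)*37 = (-1*136 - 27)*37 = (-136 - 27)*37 = -163*37 = -6031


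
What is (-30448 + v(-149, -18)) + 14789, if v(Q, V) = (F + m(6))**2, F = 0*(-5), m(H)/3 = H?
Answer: -15335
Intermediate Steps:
m(H) = 3*H
F = 0
v(Q, V) = 324 (v(Q, V) = (0 + 3*6)**2 = (0 + 18)**2 = 18**2 = 324)
(-30448 + v(-149, -18)) + 14789 = (-30448 + 324) + 14789 = -30124 + 14789 = -15335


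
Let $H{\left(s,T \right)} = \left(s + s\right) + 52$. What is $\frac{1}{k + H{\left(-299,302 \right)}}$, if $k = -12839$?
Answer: $- \frac{1}{13385} \approx -7.471 \cdot 10^{-5}$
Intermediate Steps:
$H{\left(s,T \right)} = 52 + 2 s$ ($H{\left(s,T \right)} = 2 s + 52 = 52 + 2 s$)
$\frac{1}{k + H{\left(-299,302 \right)}} = \frac{1}{-12839 + \left(52 + 2 \left(-299\right)\right)} = \frac{1}{-12839 + \left(52 - 598\right)} = \frac{1}{-12839 - 546} = \frac{1}{-13385} = - \frac{1}{13385}$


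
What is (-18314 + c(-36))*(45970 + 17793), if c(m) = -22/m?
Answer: -21018899083/18 ≈ -1.1677e+9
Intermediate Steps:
(-18314 + c(-36))*(45970 + 17793) = (-18314 - 22/(-36))*(45970 + 17793) = (-18314 - 22*(-1/36))*63763 = (-18314 + 11/18)*63763 = -329641/18*63763 = -21018899083/18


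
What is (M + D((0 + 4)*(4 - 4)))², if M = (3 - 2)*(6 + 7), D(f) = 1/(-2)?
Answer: 625/4 ≈ 156.25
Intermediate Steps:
D(f) = -½
M = 13 (M = 1*13 = 13)
(M + D((0 + 4)*(4 - 4)))² = (13 - ½)² = (25/2)² = 625/4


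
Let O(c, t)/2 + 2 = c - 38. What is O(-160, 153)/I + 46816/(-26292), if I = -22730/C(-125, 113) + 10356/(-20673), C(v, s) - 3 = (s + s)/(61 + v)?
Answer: -2106090957068/1176609038091 ≈ -1.7900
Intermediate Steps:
O(c, t) = -80 + 2*c (O(c, t) = -4 + 2*(c - 38) = -4 + 2*(-38 + c) = -4 + (-76 + 2*c) = -80 + 2*c)
C(v, s) = 3 + 2*s/(61 + v) (C(v, s) = 3 + (s + s)/(61 + v) = 3 + (2*s)/(61 + v) = 3 + 2*s/(61 + v))
I = 5012179076/117147 (I = -22730*(61 - 125)/(183 + 2*113 + 3*(-125)) + 10356/(-20673) = -22730*(-64/(183 + 226 - 375)) + 10356*(-1/20673) = -22730/((-1/64*34)) - 3452/6891 = -22730/(-17/32) - 3452/6891 = -22730*(-32/17) - 3452/6891 = 727360/17 - 3452/6891 = 5012179076/117147 ≈ 42785.)
O(-160, 153)/I + 46816/(-26292) = (-80 + 2*(-160))/(5012179076/117147) + 46816/(-26292) = (-80 - 320)*(117147/5012179076) + 46816*(-1/26292) = -400*117147/5012179076 - 1672/939 = -11714700/1253044769 - 1672/939 = -2106090957068/1176609038091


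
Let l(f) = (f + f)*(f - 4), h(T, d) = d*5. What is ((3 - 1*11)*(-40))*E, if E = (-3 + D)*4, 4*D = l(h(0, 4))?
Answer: 200960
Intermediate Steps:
h(T, d) = 5*d
l(f) = 2*f*(-4 + f) (l(f) = (2*f)*(-4 + f) = 2*f*(-4 + f))
D = 160 (D = (2*(5*4)*(-4 + 5*4))/4 = (2*20*(-4 + 20))/4 = (2*20*16)/4 = (¼)*640 = 160)
E = 628 (E = (-3 + 160)*4 = 157*4 = 628)
((3 - 1*11)*(-40))*E = ((3 - 1*11)*(-40))*628 = ((3 - 11)*(-40))*628 = -8*(-40)*628 = 320*628 = 200960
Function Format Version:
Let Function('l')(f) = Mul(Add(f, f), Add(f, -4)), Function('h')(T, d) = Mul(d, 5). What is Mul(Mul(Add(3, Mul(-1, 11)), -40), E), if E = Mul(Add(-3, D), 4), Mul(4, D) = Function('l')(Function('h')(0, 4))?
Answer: 200960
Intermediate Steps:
Function('h')(T, d) = Mul(5, d)
Function('l')(f) = Mul(2, f, Add(-4, f)) (Function('l')(f) = Mul(Mul(2, f), Add(-4, f)) = Mul(2, f, Add(-4, f)))
D = 160 (D = Mul(Rational(1, 4), Mul(2, Mul(5, 4), Add(-4, Mul(5, 4)))) = Mul(Rational(1, 4), Mul(2, 20, Add(-4, 20))) = Mul(Rational(1, 4), Mul(2, 20, 16)) = Mul(Rational(1, 4), 640) = 160)
E = 628 (E = Mul(Add(-3, 160), 4) = Mul(157, 4) = 628)
Mul(Mul(Add(3, Mul(-1, 11)), -40), E) = Mul(Mul(Add(3, Mul(-1, 11)), -40), 628) = Mul(Mul(Add(3, -11), -40), 628) = Mul(Mul(-8, -40), 628) = Mul(320, 628) = 200960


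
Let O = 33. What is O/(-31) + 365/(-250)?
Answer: -3913/1550 ≈ -2.5245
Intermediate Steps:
O/(-31) + 365/(-250) = 33/(-31) + 365/(-250) = 33*(-1/31) + 365*(-1/250) = -33/31 - 73/50 = -3913/1550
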